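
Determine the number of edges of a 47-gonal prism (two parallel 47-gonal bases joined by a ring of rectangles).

A prism on an n-gon has two n-gon bases and n rectangular sides: V = 2·47 = 94, E = 3·47 = 141, F = 47 + 2 = 49.

141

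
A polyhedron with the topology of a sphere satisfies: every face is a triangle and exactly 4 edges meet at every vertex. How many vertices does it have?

6

Each face has 3 edges and each edge borders two faces, so 2E = 3F.
Each vertex has degree 4, so 4V = 2E and hence V = 3F/4.
Euler: V − E + F = 2 ⇒ (3F/4) − (3F/2) + F = 2.
Multiply by 8: (6 − 12 + 8)F = 16, i.e. 2F = 16.
So F = 8, E = 3·8/2 = 12, V = 3·8/4 = 6.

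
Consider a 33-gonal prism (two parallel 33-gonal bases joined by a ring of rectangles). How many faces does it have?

35

A prism on an n-gon has two n-gon bases and n rectangular sides: V = 2·33 = 66, E = 3·33 = 99, F = 33 + 2 = 35.
Check: V − E + F = 66 − 99 + 35 = 2.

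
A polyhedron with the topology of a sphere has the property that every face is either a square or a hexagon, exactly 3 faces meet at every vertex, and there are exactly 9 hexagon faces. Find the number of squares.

Let x be the number of squares; then F = 9 + x.
Edge–face incidences: 2E = 6·9 + 4·x = 54 + 4x.
Every vertex has degree 3, so 3V = 2E.
Euler: V − E + F = 2 ⇒ (2E)/3 − E + (9 + x) = 2.
Multiply by 6: 2·(2E) − 3·(2E) + 6·(9 + x) = 12, i.e. 54 + 6x − (54 + 4x) = 12.
Collecting terms: 2x = 12, so x = 6.
Then 2E = 54 + 4·6 = 78, so E = 39, V = 2E/3 = 26, F = 9 + 6 = 15.

6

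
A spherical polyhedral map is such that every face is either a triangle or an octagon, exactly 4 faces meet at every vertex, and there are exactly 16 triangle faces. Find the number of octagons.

2

Let x be the number of octagons; then F = 16 + x.
Edge–face incidences: 2E = 3·16 + 8·x = 48 + 8x.
Every vertex has degree 4, so 4V = 2E.
Euler: V − E + F = 2 ⇒ (2E)/4 − E + (16 + x) = 2.
Multiply by 8: 2·(2E) − 4·(2E) + 8·(16 + x) = 16, i.e. 128 + 8x − 2·(48 + 8x) = 16.
Collecting terms: −8x + 32 = 16, so −8x = −16, so x = 2.
Then 2E = 48 + 8·2 = 64, so E = 32, V = 2E/4 = 16, F = 16 + 2 = 18.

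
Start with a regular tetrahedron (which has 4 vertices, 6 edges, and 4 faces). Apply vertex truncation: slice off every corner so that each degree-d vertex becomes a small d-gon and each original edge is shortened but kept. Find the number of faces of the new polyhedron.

Truncation replaces each original edge-end by a new vertex, so V′ = 2E = 12.
Each original edge survives, and each old vertex of degree d contributes d new edges; summing degrees gives Σd = 2E, so E′ = E + 2E = 3E = 18.
Each original face survives and each original vertex becomes one new face: F′ = F + V = 8.

8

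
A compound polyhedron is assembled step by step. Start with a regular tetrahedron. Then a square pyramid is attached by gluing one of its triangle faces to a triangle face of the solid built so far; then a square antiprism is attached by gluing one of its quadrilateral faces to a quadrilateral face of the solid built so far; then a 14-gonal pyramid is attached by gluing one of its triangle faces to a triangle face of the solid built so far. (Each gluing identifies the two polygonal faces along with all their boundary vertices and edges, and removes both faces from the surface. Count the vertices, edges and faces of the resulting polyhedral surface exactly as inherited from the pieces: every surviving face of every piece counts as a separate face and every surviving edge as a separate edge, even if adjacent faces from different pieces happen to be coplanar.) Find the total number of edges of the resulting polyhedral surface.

A regular tetrahedron: V=4, E=6, F=4.
Attach a square pyramid (V=5, E=8, F=5) along a 3-gon: merge 3 vertices and 3 edges, delete both glued faces → V=6, E=11, F=7.
Attach a square antiprism (V=8, E=16, F=10) along a 4-gon: merge 4 vertices and 4 edges, delete both glued faces → V=10, E=23, F=15.
Attach a 14-gonal pyramid (V=15, E=28, F=15) along a 3-gon: merge 3 vertices and 3 edges, delete both glued faces → V=22, E=48, F=28.
Check: V − E + F = 22 − 48 + 28 = 2.

48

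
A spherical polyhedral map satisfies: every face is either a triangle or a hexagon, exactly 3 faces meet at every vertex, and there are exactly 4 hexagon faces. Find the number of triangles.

4

Let x be the number of triangles; then F = 4 + x.
Edge–face incidences: 2E = 6·4 + 3·x = 24 + 3x.
Every vertex has degree 3, so 3V = 2E.
Euler: V − E + F = 2 ⇒ (2E)/3 − E + (4 + x) = 2.
Multiply by 6: 2·(2E) − 3·(2E) + 6·(4 + x) = 12, i.e. 24 + 6x − (24 + 3x) = 12.
Collecting terms: 3x = 12, so x = 4.
Then 2E = 24 + 3·4 = 36, so E = 18, V = 2E/3 = 12, F = 4 + 4 = 8.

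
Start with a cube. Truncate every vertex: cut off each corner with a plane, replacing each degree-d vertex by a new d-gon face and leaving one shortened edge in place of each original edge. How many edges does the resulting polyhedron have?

36

The base solid has V = 8, E = 12, F = 6.
Truncation replaces each original edge-end by a new vertex, so V′ = 2E = 24.
Each original edge survives, and each old vertex of degree d contributes d new edges; summing degrees gives Σd = 2E, so E′ = E + 2E = 3E = 36.
Each original face survives and each original vertex becomes one new face: F′ = F + V = 14.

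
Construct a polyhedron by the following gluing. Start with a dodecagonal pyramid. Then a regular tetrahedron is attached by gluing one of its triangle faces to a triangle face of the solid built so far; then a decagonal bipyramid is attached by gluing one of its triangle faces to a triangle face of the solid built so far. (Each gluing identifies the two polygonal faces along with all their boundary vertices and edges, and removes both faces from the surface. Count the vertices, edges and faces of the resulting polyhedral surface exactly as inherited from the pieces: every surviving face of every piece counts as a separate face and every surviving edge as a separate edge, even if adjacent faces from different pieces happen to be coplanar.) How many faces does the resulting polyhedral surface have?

33

A dodecagonal pyramid: V=13, E=24, F=13.
Attach a regular tetrahedron (V=4, E=6, F=4) along a 3-gon: merge 3 vertices and 3 edges, delete both glued faces → V=14, E=27, F=15.
Attach a decagonal bipyramid (V=12, E=30, F=20) along a 3-gon: merge 3 vertices and 3 edges, delete both glued faces → V=23, E=54, F=33.
Check: V − E + F = 23 − 54 + 33 = 2.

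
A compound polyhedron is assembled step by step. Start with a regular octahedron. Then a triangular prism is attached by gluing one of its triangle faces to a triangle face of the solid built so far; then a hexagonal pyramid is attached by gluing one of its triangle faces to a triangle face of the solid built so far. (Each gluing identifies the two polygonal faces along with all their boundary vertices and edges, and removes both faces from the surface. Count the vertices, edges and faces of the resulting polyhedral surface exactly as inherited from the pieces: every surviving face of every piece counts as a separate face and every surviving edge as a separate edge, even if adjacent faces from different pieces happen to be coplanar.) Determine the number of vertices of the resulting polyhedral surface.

13

A regular octahedron: V=6, E=12, F=8.
Attach a triangular prism (V=6, E=9, F=5) along a 3-gon: merge 3 vertices and 3 edges, delete both glued faces → V=9, E=18, F=11.
Attach a hexagonal pyramid (V=7, E=12, F=7) along a 3-gon: merge 3 vertices and 3 edges, delete both glued faces → V=13, E=27, F=16.
Check: V − E + F = 13 − 27 + 16 = 2.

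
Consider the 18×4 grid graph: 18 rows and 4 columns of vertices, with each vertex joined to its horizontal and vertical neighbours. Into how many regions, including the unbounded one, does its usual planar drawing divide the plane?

52

The grid has V = 18·4 = 72 vertices and E = 18·3 + 4·17 = 122 edges.
F = 2 − V + E = 2 − 72 + 122 = 52.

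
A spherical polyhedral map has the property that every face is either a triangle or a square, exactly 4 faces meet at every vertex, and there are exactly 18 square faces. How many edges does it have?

48

Let x be the number of triangles; then F = 18 + x.
Edge–face incidences: 2E = 4·18 + 3·x = 72 + 3x.
Every vertex has degree 4, so 4V = 2E.
Euler: V − E + F = 2 ⇒ (2E)/4 − E + (18 + x) = 2.
Multiply by 8: 2·(2E) − 4·(2E) + 8·(18 + x) = 16, i.e. 144 + 8x − 2·(72 + 3x) = 16.
Collecting terms: 2x = 16, so x = 8.
Then 2E = 72 + 3·8 = 96, so E = 48, V = 2E/4 = 24, F = 18 + 8 = 26.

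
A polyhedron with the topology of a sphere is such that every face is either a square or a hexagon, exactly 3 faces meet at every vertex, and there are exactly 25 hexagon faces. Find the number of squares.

6

Let x be the number of squares; then F = 25 + x.
Edge–face incidences: 2E = 6·25 + 4·x = 150 + 4x.
Every vertex has degree 3, so 3V = 2E.
Euler: V − E + F = 2 ⇒ (2E)/3 − E + (25 + x) = 2.
Multiply by 6: 2·(2E) − 3·(2E) + 6·(25 + x) = 12, i.e. 150 + 6x − (150 + 4x) = 12.
Collecting terms: 2x = 12, so x = 6.
Then 2E = 150 + 4·6 = 174, so E = 87, V = 2E/3 = 58, F = 25 + 6 = 31.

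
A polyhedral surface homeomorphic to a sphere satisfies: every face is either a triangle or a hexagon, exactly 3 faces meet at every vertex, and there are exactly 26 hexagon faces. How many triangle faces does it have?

Let x be the number of triangles; then F = 26 + x.
Edge–face incidences: 2E = 6·26 + 3·x = 156 + 3x.
Every vertex has degree 3, so 3V = 2E.
Euler: V − E + F = 2 ⇒ (2E)/3 − E + (26 + x) = 2.
Multiply by 6: 2·(2E) − 3·(2E) + 6·(26 + x) = 12, i.e. 156 + 6x − (156 + 3x) = 12.
Collecting terms: 3x = 12, so x = 4.
Then 2E = 156 + 3·4 = 168, so E = 84, V = 2E/3 = 56, F = 26 + 4 = 30.

4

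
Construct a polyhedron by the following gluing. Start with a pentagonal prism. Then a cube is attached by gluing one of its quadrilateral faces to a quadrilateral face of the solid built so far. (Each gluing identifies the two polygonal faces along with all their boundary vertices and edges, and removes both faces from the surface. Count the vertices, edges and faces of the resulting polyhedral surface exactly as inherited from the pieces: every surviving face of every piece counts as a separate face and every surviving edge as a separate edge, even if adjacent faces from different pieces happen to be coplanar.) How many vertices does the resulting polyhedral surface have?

A pentagonal prism: V=10, E=15, F=7.
Attach a cube (V=8, E=12, F=6) along a 4-gon: merge 4 vertices and 4 edges, delete both glued faces → V=14, E=23, F=11.
Check: V − E + F = 14 − 23 + 11 = 2.

14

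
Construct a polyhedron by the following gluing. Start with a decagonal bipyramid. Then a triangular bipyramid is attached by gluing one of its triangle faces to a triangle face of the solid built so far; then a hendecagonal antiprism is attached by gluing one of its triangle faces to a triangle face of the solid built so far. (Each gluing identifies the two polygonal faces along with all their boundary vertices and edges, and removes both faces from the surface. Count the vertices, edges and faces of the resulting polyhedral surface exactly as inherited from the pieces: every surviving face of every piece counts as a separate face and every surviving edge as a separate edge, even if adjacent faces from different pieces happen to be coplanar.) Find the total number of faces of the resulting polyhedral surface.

A decagonal bipyramid: V=12, E=30, F=20.
Attach a triangular bipyramid (V=5, E=9, F=6) along a 3-gon: merge 3 vertices and 3 edges, delete both glued faces → V=14, E=36, F=24.
Attach a hendecagonal antiprism (V=22, E=44, F=24) along a 3-gon: merge 3 vertices and 3 edges, delete both glued faces → V=33, E=77, F=46.
Check: V − E + F = 33 − 77 + 46 = 2.

46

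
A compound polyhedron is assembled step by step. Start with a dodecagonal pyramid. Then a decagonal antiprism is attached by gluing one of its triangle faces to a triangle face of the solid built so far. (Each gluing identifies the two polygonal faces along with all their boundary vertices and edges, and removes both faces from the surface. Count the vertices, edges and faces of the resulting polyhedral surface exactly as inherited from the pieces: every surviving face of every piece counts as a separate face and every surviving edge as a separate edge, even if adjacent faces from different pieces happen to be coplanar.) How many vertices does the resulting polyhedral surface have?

A dodecagonal pyramid: V=13, E=24, F=13.
Attach a decagonal antiprism (V=20, E=40, F=22) along a 3-gon: merge 3 vertices and 3 edges, delete both glued faces → V=30, E=61, F=33.
Check: V − E + F = 30 − 61 + 33 = 2.

30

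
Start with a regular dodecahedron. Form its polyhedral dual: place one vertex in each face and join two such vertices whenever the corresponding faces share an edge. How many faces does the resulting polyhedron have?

The base solid has V = 20, E = 30, F = 12.
The dual swaps V and F and preserves E: V′ = F = 12, E′ = E = 30, F′ = V = 20.

20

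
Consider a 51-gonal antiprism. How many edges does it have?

204

An antiprism on an n-gon has two n-gon caps and 2n triangles: V = 2·51 = 102, E = 4·51 = 204, F = 2·51 + 2 = 104.
Check: V − E + F = 102 − 204 + 104 = 2.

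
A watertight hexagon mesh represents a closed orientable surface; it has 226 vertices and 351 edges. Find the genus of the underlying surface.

Every face is a hexagon and each edge borders two faces, so 6F = 2·351, giving F = 117.
χ = V − E + F = 226 − 351 + 117 = -8.
For a closed orientable surface χ = 2 − 2g, so g = (2 − (-8))/2 = 5.

5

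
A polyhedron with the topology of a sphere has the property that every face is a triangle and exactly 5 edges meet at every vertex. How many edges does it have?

Each face has 3 edges and each edge borders two faces, so 2E = 3F.
Each vertex has degree 5, so 5V = 2E and hence V = 3F/5.
Euler: V − E + F = 2 ⇒ (3F/5) − (3F/2) + F = 2.
Multiply by 10: (6 − 15 + 10)F = 20, i.e. 1F = 20.
So F = 20, E = 3·20/2 = 30, V = 3·20/5 = 12.

30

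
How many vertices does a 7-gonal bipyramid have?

9

A bipyramid over an n-gon has 2n triangular faces and n + 2 vertices: V = 7 + 2 = 9, E = 3·7 = 21, F = 2·7 = 14.
Check: V − E + F = 9 − 21 + 14 = 2.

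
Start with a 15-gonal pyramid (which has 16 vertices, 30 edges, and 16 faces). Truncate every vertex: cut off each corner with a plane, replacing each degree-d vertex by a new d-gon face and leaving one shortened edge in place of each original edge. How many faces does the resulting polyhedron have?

Truncation replaces each original edge-end by a new vertex, so V′ = 2E = 60.
Each original edge survives, and each old vertex of degree d contributes d new edges; summing degrees gives Σd = 2E, so E′ = E + 2E = 3E = 90.
Each original face survives and each original vertex becomes one new face: F′ = F + V = 32.

32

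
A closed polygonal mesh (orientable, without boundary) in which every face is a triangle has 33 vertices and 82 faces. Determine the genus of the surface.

5

Every face is a triangle, so 2E = 3·82 = 246, giving E = 123.
χ = V − E + F = 33 − 123 + 82 = -8.
For a closed orientable surface χ = 2 − 2g, so g = (2 − (-8))/2 = 5.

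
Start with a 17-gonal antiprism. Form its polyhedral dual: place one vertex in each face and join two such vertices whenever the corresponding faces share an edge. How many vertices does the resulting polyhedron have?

36

The base solid has V = 34, E = 68, F = 36.
The dual swaps V and F and preserves E: V′ = F = 36, E′ = E = 68, F′ = V = 34.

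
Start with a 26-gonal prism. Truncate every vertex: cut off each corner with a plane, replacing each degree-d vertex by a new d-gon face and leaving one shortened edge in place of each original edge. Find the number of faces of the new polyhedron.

80

The base solid has V = 52, E = 78, F = 28.
Truncation replaces each original edge-end by a new vertex, so V′ = 2E = 156.
Each original edge survives, and each old vertex of degree d contributes d new edges; summing degrees gives Σd = 2E, so E′ = E + 2E = 3E = 234.
Each original face survives and each original vertex becomes one new face: F′ = F + V = 80.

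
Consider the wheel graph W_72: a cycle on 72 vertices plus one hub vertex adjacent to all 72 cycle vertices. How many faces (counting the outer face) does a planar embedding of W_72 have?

73

W_72 has V = 72 + 1 = 73 vertices and E = 2·72 = 144 edges.
By Euler's formula F = 2 − V + E = 2 − 73 + 144 = 73.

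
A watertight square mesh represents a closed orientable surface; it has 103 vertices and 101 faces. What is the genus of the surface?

0

Every face is a square, so 2E = 4·101 = 404, giving E = 202.
χ = V − E + F = 103 − 202 + 101 = 2.
For a closed orientable surface χ = 2 − 2g, so g = (2 − (2))/2 = 0.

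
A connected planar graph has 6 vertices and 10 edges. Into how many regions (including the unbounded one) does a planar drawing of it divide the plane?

6

Euler's formula for a connected plane graph: V − E + F = 2, so F = 2 − 6 + 10 = 6.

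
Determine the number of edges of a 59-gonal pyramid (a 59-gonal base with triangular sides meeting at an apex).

118

A pyramid on an n-gon base has one n-gon and n triangles: V = 59 + 1 = 60, E = 2·59 = 118, F = 59 + 1 = 60.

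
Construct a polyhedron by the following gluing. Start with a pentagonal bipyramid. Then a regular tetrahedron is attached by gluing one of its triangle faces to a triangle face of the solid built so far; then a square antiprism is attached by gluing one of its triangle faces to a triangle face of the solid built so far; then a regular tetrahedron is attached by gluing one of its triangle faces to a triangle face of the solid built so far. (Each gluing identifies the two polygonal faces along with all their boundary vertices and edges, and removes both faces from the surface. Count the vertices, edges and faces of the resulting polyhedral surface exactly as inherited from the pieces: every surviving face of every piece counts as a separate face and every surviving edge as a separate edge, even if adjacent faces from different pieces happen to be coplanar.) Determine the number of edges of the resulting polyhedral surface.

A pentagonal bipyramid: V=7, E=15, F=10.
Attach a regular tetrahedron (V=4, E=6, F=4) along a 3-gon: merge 3 vertices and 3 edges, delete both glued faces → V=8, E=18, F=12.
Attach a square antiprism (V=8, E=16, F=10) along a 3-gon: merge 3 vertices and 3 edges, delete both glued faces → V=13, E=31, F=20.
Attach a regular tetrahedron (V=4, E=6, F=4) along a 3-gon: merge 3 vertices and 3 edges, delete both glued faces → V=14, E=34, F=22.
Check: V − E + F = 14 − 34 + 22 = 2.

34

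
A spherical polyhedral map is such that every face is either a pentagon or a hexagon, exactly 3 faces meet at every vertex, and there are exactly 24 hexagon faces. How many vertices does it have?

68

Let x be the number of pentagons; then F = 24 + x.
Edge–face incidences: 2E = 6·24 + 5·x = 144 + 5x.
Every vertex has degree 3, so 3V = 2E.
Euler: V − E + F = 2 ⇒ (2E)/3 − E + (24 + x) = 2.
Multiply by 6: 2·(2E) − 3·(2E) + 6·(24 + x) = 12, i.e. 144 + 6x − (144 + 5x) = 12.
Collecting terms: x = 12.
Then 2E = 144 + 5·12 = 204, so E = 102, V = 2E/3 = 68, F = 24 + 12 = 36.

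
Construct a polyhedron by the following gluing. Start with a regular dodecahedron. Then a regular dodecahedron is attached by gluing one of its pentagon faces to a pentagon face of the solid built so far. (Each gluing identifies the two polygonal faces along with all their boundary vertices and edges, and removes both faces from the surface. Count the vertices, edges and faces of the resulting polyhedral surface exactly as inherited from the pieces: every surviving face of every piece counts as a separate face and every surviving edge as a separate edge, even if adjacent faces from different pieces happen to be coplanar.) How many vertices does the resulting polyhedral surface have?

A regular dodecahedron: V=20, E=30, F=12.
Attach a regular dodecahedron (V=20, E=30, F=12) along a 5-gon: merge 5 vertices and 5 edges, delete both glued faces → V=35, E=55, F=22.
Check: V − E + F = 35 − 55 + 22 = 2.

35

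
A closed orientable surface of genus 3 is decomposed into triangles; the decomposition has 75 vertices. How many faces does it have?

158

χ = 2 − 2·3 = -4, and every face is a triangle so 3F = 2E.
V − E + F = -4 with E = 3F/2 gives 75 − (3/2 − 1)·F = -4, so F = 158 and E = 237.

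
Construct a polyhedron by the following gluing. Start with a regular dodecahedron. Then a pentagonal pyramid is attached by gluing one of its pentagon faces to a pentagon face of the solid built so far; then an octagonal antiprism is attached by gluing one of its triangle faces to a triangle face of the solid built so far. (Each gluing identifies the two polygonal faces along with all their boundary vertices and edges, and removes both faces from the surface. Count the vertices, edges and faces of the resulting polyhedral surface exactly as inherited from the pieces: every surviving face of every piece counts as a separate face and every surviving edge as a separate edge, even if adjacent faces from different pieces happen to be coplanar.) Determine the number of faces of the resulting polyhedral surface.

32

A regular dodecahedron: V=20, E=30, F=12.
Attach a pentagonal pyramid (V=6, E=10, F=6) along a 5-gon: merge 5 vertices and 5 edges, delete both glued faces → V=21, E=35, F=16.
Attach an octagonal antiprism (V=16, E=32, F=18) along a 3-gon: merge 3 vertices and 3 edges, delete both glued faces → V=34, E=64, F=32.
Check: V − E + F = 34 − 64 + 32 = 2.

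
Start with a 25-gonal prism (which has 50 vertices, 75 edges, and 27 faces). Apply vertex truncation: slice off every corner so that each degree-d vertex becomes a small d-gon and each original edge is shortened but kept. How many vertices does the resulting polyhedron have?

Truncation replaces each original edge-end by a new vertex, so V′ = 2E = 150.
Each original edge survives, and each old vertex of degree d contributes d new edges; summing degrees gives Σd = 2E, so E′ = E + 2E = 3E = 225.
Each original face survives and each original vertex becomes one new face: F′ = F + V = 77.

150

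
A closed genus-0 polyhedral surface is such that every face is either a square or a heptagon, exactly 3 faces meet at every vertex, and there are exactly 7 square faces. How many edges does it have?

21

Let x be the number of heptagons; then F = 7 + x.
Edge–face incidences: 2E = 4·7 + 7·x = 28 + 7x.
Every vertex has degree 3, so 3V = 2E.
Euler: V − E + F = 2 ⇒ (2E)/3 − E + (7 + x) = 2.
Multiply by 6: 2·(2E) − 3·(2E) + 6·(7 + x) = 12, i.e. 42 + 6x − (28 + 7x) = 12.
Collecting terms: −x + 14 = 12, so −x = −2, so x = 2.
Then 2E = 28 + 7·2 = 42, so E = 21, V = 2E/3 = 14, F = 7 + 2 = 9.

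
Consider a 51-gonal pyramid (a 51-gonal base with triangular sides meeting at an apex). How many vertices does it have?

52

A pyramid on an n-gon base has one n-gon and n triangles: V = 51 + 1 = 52, E = 2·51 = 102, F = 51 + 1 = 52.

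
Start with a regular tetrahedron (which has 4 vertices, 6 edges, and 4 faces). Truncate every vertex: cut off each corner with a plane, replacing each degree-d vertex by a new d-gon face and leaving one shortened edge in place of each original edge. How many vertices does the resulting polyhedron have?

12

Truncation replaces each original edge-end by a new vertex, so V′ = 2E = 12.
Each original edge survives, and each old vertex of degree d contributes d new edges; summing degrees gives Σd = 2E, so E′ = E + 2E = 3E = 18.
Each original face survives and each original vertex becomes one new face: F′ = F + V = 8.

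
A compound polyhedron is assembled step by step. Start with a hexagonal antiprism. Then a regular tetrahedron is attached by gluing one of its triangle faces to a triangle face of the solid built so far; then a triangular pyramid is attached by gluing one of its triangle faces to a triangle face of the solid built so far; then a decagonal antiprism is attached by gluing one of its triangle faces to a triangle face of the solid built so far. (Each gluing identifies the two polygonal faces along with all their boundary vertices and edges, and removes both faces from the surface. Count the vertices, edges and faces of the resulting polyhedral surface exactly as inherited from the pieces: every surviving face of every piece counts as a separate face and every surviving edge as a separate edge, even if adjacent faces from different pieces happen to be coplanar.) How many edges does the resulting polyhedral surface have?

67

A hexagonal antiprism: V=12, E=24, F=14.
Attach a regular tetrahedron (V=4, E=6, F=4) along a 3-gon: merge 3 vertices and 3 edges, delete both glued faces → V=13, E=27, F=16.
Attach a triangular pyramid (V=4, E=6, F=4) along a 3-gon: merge 3 vertices and 3 edges, delete both glued faces → V=14, E=30, F=18.
Attach a decagonal antiprism (V=20, E=40, F=22) along a 3-gon: merge 3 vertices and 3 edges, delete both glued faces → V=31, E=67, F=38.
Check: V − E + F = 31 − 67 + 38 = 2.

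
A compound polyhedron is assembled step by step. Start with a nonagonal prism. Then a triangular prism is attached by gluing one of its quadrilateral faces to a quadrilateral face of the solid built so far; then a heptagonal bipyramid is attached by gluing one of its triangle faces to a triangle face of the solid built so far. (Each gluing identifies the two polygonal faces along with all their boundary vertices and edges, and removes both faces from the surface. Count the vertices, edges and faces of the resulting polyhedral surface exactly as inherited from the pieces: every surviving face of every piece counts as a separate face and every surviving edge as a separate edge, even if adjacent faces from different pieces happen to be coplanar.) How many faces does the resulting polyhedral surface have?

A nonagonal prism: V=18, E=27, F=11.
Attach a triangular prism (V=6, E=9, F=5) along a 4-gon: merge 4 vertices and 4 edges, delete both glued faces → V=20, E=32, F=14.
Attach a heptagonal bipyramid (V=9, E=21, F=14) along a 3-gon: merge 3 vertices and 3 edges, delete both glued faces → V=26, E=50, F=26.
Check: V − E + F = 26 − 50 + 26 = 2.

26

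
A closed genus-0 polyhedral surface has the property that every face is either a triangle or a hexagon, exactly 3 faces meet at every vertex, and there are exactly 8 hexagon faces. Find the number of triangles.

4

Let x be the number of triangles; then F = 8 + x.
Edge–face incidences: 2E = 6·8 + 3·x = 48 + 3x.
Every vertex has degree 3, so 3V = 2E.
Euler: V − E + F = 2 ⇒ (2E)/3 − E + (8 + x) = 2.
Multiply by 6: 2·(2E) − 3·(2E) + 6·(8 + x) = 12, i.e. 48 + 6x − (48 + 3x) = 12.
Collecting terms: 3x = 12, so x = 4.
Then 2E = 48 + 3·4 = 60, so E = 30, V = 2E/3 = 20, F = 8 + 4 = 12.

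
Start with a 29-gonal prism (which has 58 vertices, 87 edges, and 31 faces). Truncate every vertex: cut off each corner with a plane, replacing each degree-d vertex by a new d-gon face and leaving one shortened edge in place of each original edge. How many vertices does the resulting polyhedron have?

174

Truncation replaces each original edge-end by a new vertex, so V′ = 2E = 174.
Each original edge survives, and each old vertex of degree d contributes d new edges; summing degrees gives Σd = 2E, so E′ = E + 2E = 3E = 261.
Each original face survives and each original vertex becomes one new face: F′ = F + V = 89.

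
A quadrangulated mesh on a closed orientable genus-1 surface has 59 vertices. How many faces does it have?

χ = 2 − 2·1 = 0, and every face is a square so 4F = 2E.
V − E + F = 0 with E = 4F/2 gives 59 − (4/2 − 1)·F = 0, so F = 59 and E = 118.

59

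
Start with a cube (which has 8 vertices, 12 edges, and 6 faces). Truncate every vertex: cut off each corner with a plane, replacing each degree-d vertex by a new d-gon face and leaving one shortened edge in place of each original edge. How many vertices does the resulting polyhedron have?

Truncation replaces each original edge-end by a new vertex, so V′ = 2E = 24.
Each original edge survives, and each old vertex of degree d contributes d new edges; summing degrees gives Σd = 2E, so E′ = E + 2E = 3E = 36.
Each original face survives and each original vertex becomes one new face: F′ = F + V = 14.

24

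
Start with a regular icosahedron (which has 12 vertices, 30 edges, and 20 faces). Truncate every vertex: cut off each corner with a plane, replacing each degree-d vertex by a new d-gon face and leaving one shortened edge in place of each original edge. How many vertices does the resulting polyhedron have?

60

Truncation replaces each original edge-end by a new vertex, so V′ = 2E = 60.
Each original edge survives, and each old vertex of degree d contributes d new edges; summing degrees gives Σd = 2E, so E′ = E + 2E = 3E = 90.
Each original face survives and each original vertex becomes one new face: F′ = F + V = 32.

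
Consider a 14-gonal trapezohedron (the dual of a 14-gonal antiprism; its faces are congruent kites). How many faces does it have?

The n-trapezohedron (dual of the n-antiprism) has V = 2·14 + 2 = 30, E = 4·14 = 56, F = 2·14 = 28.

28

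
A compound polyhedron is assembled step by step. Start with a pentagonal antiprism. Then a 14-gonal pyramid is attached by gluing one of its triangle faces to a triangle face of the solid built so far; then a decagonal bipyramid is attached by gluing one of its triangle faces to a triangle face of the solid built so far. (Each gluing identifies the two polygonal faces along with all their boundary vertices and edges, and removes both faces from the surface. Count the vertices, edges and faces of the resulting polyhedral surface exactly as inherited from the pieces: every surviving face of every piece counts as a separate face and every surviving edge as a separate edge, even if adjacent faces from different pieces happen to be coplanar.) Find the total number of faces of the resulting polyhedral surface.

43

A pentagonal antiprism: V=10, E=20, F=12.
Attach a 14-gonal pyramid (V=15, E=28, F=15) along a 3-gon: merge 3 vertices and 3 edges, delete both glued faces → V=22, E=45, F=25.
Attach a decagonal bipyramid (V=12, E=30, F=20) along a 3-gon: merge 3 vertices and 3 edges, delete both glued faces → V=31, E=72, F=43.
Check: V − E + F = 31 − 72 + 43 = 2.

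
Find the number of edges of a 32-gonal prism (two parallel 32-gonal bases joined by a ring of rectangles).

96

A prism on an n-gon has two n-gon bases and n rectangular sides: V = 2·32 = 64, E = 3·32 = 96, F = 32 + 2 = 34.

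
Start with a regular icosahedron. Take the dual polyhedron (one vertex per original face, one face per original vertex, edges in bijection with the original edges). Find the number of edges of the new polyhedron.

The base solid has V = 12, E = 30, F = 20.
The dual swaps V and F and preserves E: V′ = F = 20, E′ = E = 30, F′ = V = 12.

30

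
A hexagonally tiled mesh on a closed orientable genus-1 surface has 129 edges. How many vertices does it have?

χ = 2 − 2·1 = 0, and every face is a hexagon so 6F = 2E.
F = 2E/6 = 43. Then V = 0 + E − F = 0 + 129 − 43 = 86.

86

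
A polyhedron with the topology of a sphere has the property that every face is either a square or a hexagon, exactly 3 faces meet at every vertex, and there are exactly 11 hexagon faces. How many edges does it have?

45

Let x be the number of squares; then F = 11 + x.
Edge–face incidences: 2E = 6·11 + 4·x = 66 + 4x.
Every vertex has degree 3, so 3V = 2E.
Euler: V − E + F = 2 ⇒ (2E)/3 − E + (11 + x) = 2.
Multiply by 6: 2·(2E) − 3·(2E) + 6·(11 + x) = 12, i.e. 66 + 6x − (66 + 4x) = 12.
Collecting terms: 2x = 12, so x = 6.
Then 2E = 66 + 4·6 = 90, so E = 45, V = 2E/3 = 30, F = 11 + 6 = 17.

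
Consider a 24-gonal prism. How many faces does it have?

A prism on an n-gon has two n-gon bases and n rectangular sides: V = 2·24 = 48, E = 3·24 = 72, F = 24 + 2 = 26.
Check: V − E + F = 48 − 72 + 26 = 2.

26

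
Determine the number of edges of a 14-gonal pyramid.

A pyramid on an n-gon base has one n-gon and n triangles: V = 14 + 1 = 15, E = 2·14 = 28, F = 14 + 1 = 15.

28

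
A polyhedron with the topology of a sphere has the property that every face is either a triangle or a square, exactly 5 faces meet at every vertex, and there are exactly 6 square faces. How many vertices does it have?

Let x be the number of triangles; then F = 6 + x.
Edge–face incidences: 2E = 4·6 + 3·x = 24 + 3x.
Every vertex has degree 5, so 5V = 2E.
Euler: V − E + F = 2 ⇒ (2E)/5 − E + (6 + x) = 2.
Multiply by 10: 2·(2E) − 5·(2E) + 10·(6 + x) = 20, i.e. 60 + 10x − 3·(24 + 3x) = 20.
Collecting terms: x − 12 = 20, so x = 32.
Then 2E = 24 + 3·32 = 120, so E = 60, V = 2E/5 = 24, F = 6 + 32 = 38.

24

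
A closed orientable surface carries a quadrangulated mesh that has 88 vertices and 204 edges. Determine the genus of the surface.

Every face is a square and each edge borders two faces, so 4F = 2·204, giving F = 102.
χ = V − E + F = 88 − 204 + 102 = -14.
For a closed orientable surface χ = 2 − 2g, so g = (2 − (-14))/2 = 8.

8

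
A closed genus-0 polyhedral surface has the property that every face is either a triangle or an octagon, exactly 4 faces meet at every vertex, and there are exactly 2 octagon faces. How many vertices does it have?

Let x be the number of triangles; then F = 2 + x.
Edge–face incidences: 2E = 8·2 + 3·x = 16 + 3x.
Every vertex has degree 4, so 4V = 2E.
Euler: V − E + F = 2 ⇒ (2E)/4 − E + (2 + x) = 2.
Multiply by 8: 2·(2E) − 4·(2E) + 8·(2 + x) = 16, i.e. 16 + 8x − 2·(16 + 3x) = 16.
Collecting terms: 2x − 16 = 16, so 2x = 32, so x = 16.
Then 2E = 16 + 3·16 = 64, so E = 32, V = 2E/4 = 16, F = 2 + 16 = 18.

16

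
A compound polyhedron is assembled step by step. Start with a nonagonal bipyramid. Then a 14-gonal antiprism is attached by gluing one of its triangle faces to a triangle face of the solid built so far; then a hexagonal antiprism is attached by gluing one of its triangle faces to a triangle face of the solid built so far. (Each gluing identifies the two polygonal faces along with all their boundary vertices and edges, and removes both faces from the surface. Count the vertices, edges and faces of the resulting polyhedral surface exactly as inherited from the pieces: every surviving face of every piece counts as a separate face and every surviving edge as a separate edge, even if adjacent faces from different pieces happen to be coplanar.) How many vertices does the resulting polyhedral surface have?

45

A nonagonal bipyramid: V=11, E=27, F=18.
Attach a 14-gonal antiprism (V=28, E=56, F=30) along a 3-gon: merge 3 vertices and 3 edges, delete both glued faces → V=36, E=80, F=46.
Attach a hexagonal antiprism (V=12, E=24, F=14) along a 3-gon: merge 3 vertices and 3 edges, delete both glued faces → V=45, E=101, F=58.
Check: V − E + F = 45 − 101 + 58 = 2.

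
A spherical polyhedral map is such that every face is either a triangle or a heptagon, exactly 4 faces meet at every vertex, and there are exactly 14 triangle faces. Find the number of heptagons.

2

Let x be the number of heptagons; then F = 14 + x.
Edge–face incidences: 2E = 3·14 + 7·x = 42 + 7x.
Every vertex has degree 4, so 4V = 2E.
Euler: V − E + F = 2 ⇒ (2E)/4 − E + (14 + x) = 2.
Multiply by 8: 2·(2E) − 4·(2E) + 8·(14 + x) = 16, i.e. 112 + 8x − 2·(42 + 7x) = 16.
Collecting terms: −6x + 28 = 16, so −6x = −12, so x = 2.
Then 2E = 42 + 7·2 = 56, so E = 28, V = 2E/4 = 14, F = 14 + 2 = 16.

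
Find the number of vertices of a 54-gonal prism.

108

A prism on an n-gon has two n-gon bases and n rectangular sides: V = 2·54 = 108, E = 3·54 = 162, F = 54 + 2 = 56.
Check: V − E + F = 108 − 162 + 56 = 2.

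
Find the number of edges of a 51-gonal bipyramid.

A bipyramid over an n-gon has 2n triangular faces and n + 2 vertices: V = 51 + 2 = 53, E = 3·51 = 153, F = 2·51 = 102.
Check: V − E + F = 53 − 153 + 102 = 2.

153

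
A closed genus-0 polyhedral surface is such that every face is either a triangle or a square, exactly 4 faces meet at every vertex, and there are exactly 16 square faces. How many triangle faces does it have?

Let x be the number of triangles; then F = 16 + x.
Edge–face incidences: 2E = 4·16 + 3·x = 64 + 3x.
Every vertex has degree 4, so 4V = 2E.
Euler: V − E + F = 2 ⇒ (2E)/4 − E + (16 + x) = 2.
Multiply by 8: 2·(2E) − 4·(2E) + 8·(16 + x) = 16, i.e. 128 + 8x − 2·(64 + 3x) = 16.
Collecting terms: 2x = 16, so x = 8.
Then 2E = 64 + 3·8 = 88, so E = 44, V = 2E/4 = 22, F = 16 + 8 = 24.

8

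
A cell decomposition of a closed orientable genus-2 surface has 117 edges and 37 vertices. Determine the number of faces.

78

For a closed orientable surface of genus 2, χ = 2 − 2·2 = -2.
F = -2 − V + E = -2 − 37 + 117 = 78.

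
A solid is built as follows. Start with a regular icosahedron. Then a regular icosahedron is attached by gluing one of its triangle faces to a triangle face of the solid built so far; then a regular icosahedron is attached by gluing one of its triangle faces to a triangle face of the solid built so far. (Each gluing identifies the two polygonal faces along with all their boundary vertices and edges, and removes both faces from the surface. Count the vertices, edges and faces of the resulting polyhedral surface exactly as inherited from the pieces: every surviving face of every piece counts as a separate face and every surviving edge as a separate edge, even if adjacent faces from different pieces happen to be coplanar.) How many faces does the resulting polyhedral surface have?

A regular icosahedron: V=12, E=30, F=20.
Attach a regular icosahedron (V=12, E=30, F=20) along a 3-gon: merge 3 vertices and 3 edges, delete both glued faces → V=21, E=57, F=38.
Attach a regular icosahedron (V=12, E=30, F=20) along a 3-gon: merge 3 vertices and 3 edges, delete both glued faces → V=30, E=84, F=56.
Check: V − E + F = 30 − 84 + 56 = 2.

56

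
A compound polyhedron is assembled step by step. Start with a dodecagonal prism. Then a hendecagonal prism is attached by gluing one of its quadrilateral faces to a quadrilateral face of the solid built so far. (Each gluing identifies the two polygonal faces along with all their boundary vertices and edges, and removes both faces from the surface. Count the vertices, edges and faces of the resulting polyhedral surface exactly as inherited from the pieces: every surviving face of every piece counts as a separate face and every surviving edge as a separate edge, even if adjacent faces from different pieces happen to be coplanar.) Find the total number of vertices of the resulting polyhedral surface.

A dodecagonal prism: V=24, E=36, F=14.
Attach a hendecagonal prism (V=22, E=33, F=13) along a 4-gon: merge 4 vertices and 4 edges, delete both glued faces → V=42, E=65, F=25.
Check: V − E + F = 42 − 65 + 25 = 2.

42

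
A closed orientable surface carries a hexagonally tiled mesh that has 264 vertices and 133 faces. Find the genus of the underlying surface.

Every face is a hexagon, so 2E = 6·133 = 798, giving E = 399.
χ = V − E + F = 264 − 399 + 133 = -2.
For a closed orientable surface χ = 2 − 2g, so g = (2 − (-2))/2 = 2.

2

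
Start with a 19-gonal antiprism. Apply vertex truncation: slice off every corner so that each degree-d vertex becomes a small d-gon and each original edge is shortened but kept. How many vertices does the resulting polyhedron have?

The base solid has V = 38, E = 76, F = 40.
Truncation replaces each original edge-end by a new vertex, so V′ = 2E = 152.
Each original edge survives, and each old vertex of degree d contributes d new edges; summing degrees gives Σd = 2E, so E′ = E + 2E = 3E = 228.
Each original face survives and each original vertex becomes one new face: F′ = F + V = 78.

152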